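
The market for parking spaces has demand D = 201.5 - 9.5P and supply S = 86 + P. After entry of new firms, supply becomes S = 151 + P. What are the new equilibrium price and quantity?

Original equilibrium: P* = 11, Q* = 97.
New equilibrium: 201.5 - 9.5P = 151 + P, so 50.5 = 10.5P and P' = 101/21; Q' = 201.5 − 9.5(101/21) = 3272/21.

P' = 101/21, Q' = 3272/21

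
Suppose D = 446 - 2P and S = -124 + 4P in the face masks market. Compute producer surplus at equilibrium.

Equilibrium: 446 - 2P = -124 + 4P gives P* = 95, Q* = 256.
Supply starts at P = 31 (where S = 0).
PS = ½(95 − 31)(256) = 8192.

Producer surplus = 8192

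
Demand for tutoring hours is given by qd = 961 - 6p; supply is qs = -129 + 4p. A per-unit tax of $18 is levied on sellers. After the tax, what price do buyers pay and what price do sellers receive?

Buyers pay $116.2, sellers receive $98.2

Pre-tax equilibrium: p* = 109, q* = 307.
Tax on sellers shifts supply to qs = -129 + 4(p − 18) = -201 + 4p.
961 - 6p = -201 + 4p gives buyer price pb = 116.2; sellers receive ps = 116.2 − 18 = 98.2.
New quantity: q = 961 − 6(116.2) = 263.8.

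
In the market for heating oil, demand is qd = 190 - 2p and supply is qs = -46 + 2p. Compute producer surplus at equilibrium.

Producer surplus = 1296

Equilibrium: 190 - 2p = -46 + 2p gives p* = 59, q* = 72.
Supply starts at p = 23 (where qs = 0).
PS = ½(59 − 23)(72) = 1296.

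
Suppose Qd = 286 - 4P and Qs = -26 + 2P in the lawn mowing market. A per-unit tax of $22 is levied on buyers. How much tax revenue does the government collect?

Tax revenue = 3212/3

Pre-tax equilibrium: P* = 52, Q* = 78.
Tax on buyers shifts demand to Qd = 286 − 4(P + 22) = 198 - 4P.
198 - 4P = -26 + 2P gives seller price Ps = 112/3; buyers pay Pb = 112/3 + 22 = 178/3.
New quantity: Q = 286 − 4(178/3) = 146/3.
Revenue = 22 × 146/3 = 3212/3.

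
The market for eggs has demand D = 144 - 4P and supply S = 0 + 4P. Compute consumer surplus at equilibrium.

Equilibrium: 144 - 4P = 0 + 4P gives P* = 18, Q* = 72.
Demand choke price (D = 0): P = 36.
CS = ½(36 − 18)(72) = 648.

Consumer surplus = 648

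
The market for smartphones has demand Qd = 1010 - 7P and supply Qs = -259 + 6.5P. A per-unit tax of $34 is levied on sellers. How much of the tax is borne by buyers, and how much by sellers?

Pre-tax equilibrium: P* = 94, Q* = 352.
Tax on sellers shifts supply to Qs = -259 + 6.5(P − 34) = -480 + 6.5P.
1010 - 7P = -480 + 6.5P gives buyer price Pb = 2980/27; sellers receive Ps = 2980/27 − 34 = 2062/27.
New quantity: Q = 1010 − 7(2980/27) = 6410/27.
Buyer burden = 2980/27 − 94 = 442/27; seller burden = 94 − 2062/27 = 476/27.

Buyers bear 442/27, sellers bear 476/27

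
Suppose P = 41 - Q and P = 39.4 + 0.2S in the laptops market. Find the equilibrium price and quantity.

P* = 119/3, Q* = 4/3

Set the two price expressions equal: 41 - Q = 39.4 + 0.2Q.
1.6 = 1.2Q, so Q* = 4/3.
P* = 41 − (1)(4/3) = 119/3.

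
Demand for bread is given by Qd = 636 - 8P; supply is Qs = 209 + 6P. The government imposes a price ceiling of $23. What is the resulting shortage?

Equilibrium price would be P* = 30.5, so the ceiling at 23 binds.
At P = 23: Qd = 636 − 8(23) = 452, Qs = 209 + 6(23) = 347.
Shortage = 452 − 347 = 105.

Shortage = 105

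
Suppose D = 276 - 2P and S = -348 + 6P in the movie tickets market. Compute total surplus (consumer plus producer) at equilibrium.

Equilibrium: 276 - 2P = -348 + 6P gives P* = 78, Q* = 120.
Demand choke price: P = 138; supply starts at P = 58.
CS = ½(138 − 78)(120) = 3600; PS = ½(78 − 58)(120) = 1200.

Total surplus = 4800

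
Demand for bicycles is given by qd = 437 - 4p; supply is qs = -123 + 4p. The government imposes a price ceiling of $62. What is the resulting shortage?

Equilibrium price would be p* = 70, so the ceiling at 62 binds.
At p = 62: qd = 437 − 4(62) = 189, qs = -123 + 4(62) = 125.
Shortage = 189 − 125 = 64.

Shortage = 64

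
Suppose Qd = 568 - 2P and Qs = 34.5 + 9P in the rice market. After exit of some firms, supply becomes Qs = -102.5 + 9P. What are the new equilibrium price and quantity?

P' = 1341/22, Q' = 4907/11

Original equilibrium: P* = 48.5, Q* = 471.
New equilibrium: 568 - 2P = -102.5 + 9P, so 670.5 = 11P and P' = 1341/22; Q' = 568 − 2(1341/22) = 4907/11.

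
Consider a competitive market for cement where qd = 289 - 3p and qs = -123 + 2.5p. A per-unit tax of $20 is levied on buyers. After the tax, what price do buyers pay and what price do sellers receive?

Buyers pay $84, sellers receive $64

Pre-tax equilibrium: p* = 824/11, q* = 707/11.
Tax on buyers shifts demand to qd = 289 − 3(p + 20) = 229 - 3p.
229 - 3p = -123 + 2.5p gives seller price ps = 64; buyers pay pb = 64 + 20 = 84.
New quantity: q = 289 − 3(84) = 37.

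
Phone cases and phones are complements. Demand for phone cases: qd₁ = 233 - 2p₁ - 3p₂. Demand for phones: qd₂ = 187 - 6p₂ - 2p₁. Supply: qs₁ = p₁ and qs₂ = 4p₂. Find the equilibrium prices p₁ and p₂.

Market 1: 233 - 2p₁ - 3p₂ = p₁ → 3p₁ + 3p₂ = 233.
Market 2: 10p₂ + 2p₁ = 187.
Eliminating p₂: 10×(1) − 3×(2) gives 24p₁ = 1769, so p₁ = 1769/24.
Back-substitute into (2): p₂ = (187 − 2×1769/24) / 10 = 95/24.

p₁ = 1769/24, p₂ = 95/24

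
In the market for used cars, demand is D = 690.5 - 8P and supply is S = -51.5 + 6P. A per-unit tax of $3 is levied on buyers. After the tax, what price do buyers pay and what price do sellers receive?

Pre-tax equilibrium: P* = 53, Q* = 266.5.
Tax on buyers shifts demand to D = 690.5 − 8(P + 3) = 666.5 - 8P.
666.5 - 8P = -51.5 + 6P gives seller price Ps = 359/7; buyers pay Pb = 359/7 + 3 = 380/7.
New quantity: Q = 690.5 − 8(380/7) = 3587/14.

Buyers pay 380/7, sellers receive 359/7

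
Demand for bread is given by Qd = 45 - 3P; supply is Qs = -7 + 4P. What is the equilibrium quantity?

Set Qd = Qs: 45 - 3P = -7 + 4P.
52 = 7P, so P* = 52/7.
Q* = 45 − 3(52/7) = 159/7.

Q* = 159/7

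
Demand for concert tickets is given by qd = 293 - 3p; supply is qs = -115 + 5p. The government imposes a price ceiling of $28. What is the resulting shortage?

Equilibrium price would be p* = 51, so the ceiling at 28 binds.
At p = 28: qd = 293 − 3(28) = 209, qs = -115 + 5(28) = 25.
Shortage = 209 − 25 = 184.

Shortage = 184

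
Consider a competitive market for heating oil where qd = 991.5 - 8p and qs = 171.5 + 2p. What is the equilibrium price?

p* = 82

Set qd = qs: 991.5 - 8p = 171.5 + 2p.
820 = 10p, so p* = 82.
q* = 991.5 − 8(82) = 335.5.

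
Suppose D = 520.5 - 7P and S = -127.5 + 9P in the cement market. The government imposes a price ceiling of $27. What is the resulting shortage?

Equilibrium price would be P* = 40.5, so the ceiling at 27 binds.
At P = 27: D = 520.5 − 7(27) = 331.5, S = -127.5 + 9(27) = 115.5.
Shortage = 331.5 − 115.5 = 216.

Shortage = 216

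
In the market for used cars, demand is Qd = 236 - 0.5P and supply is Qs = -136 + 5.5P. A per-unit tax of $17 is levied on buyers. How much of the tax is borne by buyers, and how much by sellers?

Buyers bear 187/12, sellers bear 17/12

Pre-tax equilibrium: P* = 62, Q* = 205.
Tax on buyers shifts demand to Qd = 236 − 0.5(P + 17) = 227.5 - 0.5P.
227.5 - 0.5P = -136 + 5.5P gives seller price Ps = 727/12; buyers pay Pb = 727/12 + 17 = 931/12.
New quantity: Q = 236 − 0.5(931/12) = 4733/24.
Buyer burden = 931/12 − 62 = 187/12; seller burden = 62 − 727/12 = 17/12.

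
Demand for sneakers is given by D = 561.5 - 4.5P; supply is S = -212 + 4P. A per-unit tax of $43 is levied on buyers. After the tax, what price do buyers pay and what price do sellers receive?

Pre-tax equilibrium: P* = 91, Q* = 152.
Tax on buyers shifts demand to D = 561.5 − 4.5(P + 43) = 368 - 4.5P.
368 - 4.5P = -212 + 4P gives seller price Ps = 1160/17; buyers pay Pb = 1160/17 + 43 = 1891/17.
New quantity: Q = 561.5 − 4.5(1891/17) = 1036/17.

Buyers pay 1891/17, sellers receive 1160/17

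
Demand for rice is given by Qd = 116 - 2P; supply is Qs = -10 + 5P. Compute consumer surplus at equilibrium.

Equilibrium: 116 - 2P = -10 + 5P gives P* = 18, Q* = 80.
Demand choke price (Qd = 0): P = 58.
CS = ½(58 − 18)(80) = 1600.

Consumer surplus = 1600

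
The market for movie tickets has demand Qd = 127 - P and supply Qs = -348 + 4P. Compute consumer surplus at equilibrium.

Equilibrium: 127 - P = -348 + 4P gives P* = 95, Q* = 32.
Demand choke price (Qd = 0): P = 127.
CS = ½(127 − 95)(32) = 512.

Consumer surplus = 512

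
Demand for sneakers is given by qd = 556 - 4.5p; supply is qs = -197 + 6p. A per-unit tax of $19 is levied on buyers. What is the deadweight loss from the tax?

Pre-tax equilibrium: p* = 502/7, q* = 1633/7.
Tax on buyers shifts demand to qd = 556 − 4.5(p + 19) = 470.5 - 4.5p.
470.5 - 4.5p = -197 + 6p gives seller price ps = 445/7; buyers pay pb = 445/7 + 19 = 578/7.
New quantity: q = 556 − 4.5(578/7) = 1291/7.
DWL = ½ × 19 × (1633/7 − 1291/7) = 3249/7.

Deadweight loss = 3249/7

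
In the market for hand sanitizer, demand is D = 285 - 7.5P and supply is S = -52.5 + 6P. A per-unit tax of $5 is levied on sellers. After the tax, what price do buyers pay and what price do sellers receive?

Buyers pay 245/9, sellers receive 200/9

Pre-tax equilibrium: P* = 25, Q* = 97.5.
Tax on sellers shifts supply to S = -52.5 + 6(P − 5) = -82.5 + 6P.
285 - 7.5P = -82.5 + 6P gives buyer price Pb = 245/9; sellers receive Ps = 245/9 − 5 = 200/9.
New quantity: Q = 285 − 7.5(245/9) = 485/6.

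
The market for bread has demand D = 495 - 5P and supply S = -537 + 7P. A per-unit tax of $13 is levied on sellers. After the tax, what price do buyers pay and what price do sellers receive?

Buyers pay 1123/12, sellers receive 967/12

Pre-tax equilibrium: P* = 86, Q* = 65.
Tax on sellers shifts supply to S = -537 + 7(P − 13) = -628 + 7P.
495 - 5P = -628 + 7P gives buyer price Pb = 1123/12; sellers receive Ps = 1123/12 − 13 = 967/12.
New quantity: Q = 495 − 5(1123/12) = 325/12.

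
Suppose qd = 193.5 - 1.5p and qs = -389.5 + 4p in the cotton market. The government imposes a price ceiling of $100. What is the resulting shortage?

Equilibrium price would be p* = 106, so the ceiling at 100 binds.
At p = 100: qd = 193.5 − 1.5(100) = 43.5, qs = -389.5 + 4(100) = 10.5.
Shortage = 43.5 − 10.5 = 33.

Shortage = 33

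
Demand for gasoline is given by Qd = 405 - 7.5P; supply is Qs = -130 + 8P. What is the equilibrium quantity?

Set Qd = Qs: 405 - 7.5P = -130 + 8P.
535 = 15.5P, so P* = 1070/31.
Q* = 405 − 7.5(1070/31) = 4530/31.

Q* = 4530/31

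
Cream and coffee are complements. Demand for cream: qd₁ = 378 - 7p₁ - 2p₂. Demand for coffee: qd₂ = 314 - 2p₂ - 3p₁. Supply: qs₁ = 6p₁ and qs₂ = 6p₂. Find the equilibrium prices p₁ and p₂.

p₁ = 1198/49, p₂ = 1474/49

Market 1: 378 - 7p₁ - 2p₂ = 6p₁ → 13p₁ + 2p₂ = 378.
Market 2: 8p₂ + 3p₁ = 314.
Eliminating p₂: 8×(1) − 2×(2) gives 98p₁ = 2396, so p₁ = 1198/49.
Back-substitute into (2): p₂ = (314 − 3×1198/49) / 8 = 1474/49.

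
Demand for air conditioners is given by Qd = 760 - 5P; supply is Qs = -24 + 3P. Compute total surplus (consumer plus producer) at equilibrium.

Equilibrium: 760 - 5P = -24 + 3P gives P* = 98, Q* = 270.
Demand choke price: P = 152; supply starts at P = 8.
CS = ½(152 − 98)(270) = 7290; PS = ½(98 − 8)(270) = 12150.

Total surplus = 19440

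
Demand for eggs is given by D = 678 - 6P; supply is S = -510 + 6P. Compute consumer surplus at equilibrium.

Consumer surplus = 588

Equilibrium: 678 - 6P = -510 + 6P gives P* = 99, Q* = 84.
Demand choke price (D = 0): P = 113.
CS = ½(113 − 99)(84) = 588.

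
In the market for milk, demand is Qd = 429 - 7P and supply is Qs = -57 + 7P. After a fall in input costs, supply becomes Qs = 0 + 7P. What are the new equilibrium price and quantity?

P' = 429/14, Q' = 214.5

Original equilibrium: P* = 243/7, Q* = 186.
New equilibrium: 429 - 7P = 0 + 7P, so 429 = 14P and P' = 429/14; Q' = 429 − 7(429/14) = 214.5.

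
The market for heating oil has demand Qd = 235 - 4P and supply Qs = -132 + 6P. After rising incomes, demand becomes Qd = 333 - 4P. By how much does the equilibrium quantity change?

ΔQ = 58.8

Original equilibrium: P* = 36.7, Q* = 88.2.
New equilibrium: 333 - 4P = -132 + 6P, so 465 = 10P and P' = 46.5; Q' = 333 − 4(46.5) = 147.
Change in quantity: 147 − 88.2 = 58.8.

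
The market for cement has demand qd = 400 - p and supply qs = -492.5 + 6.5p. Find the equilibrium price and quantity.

Set qd = qs: 400 - p = -492.5 + 6.5p.
892.5 = 7.5p, so p* = 119.
q* = 400 − 1(119) = 281.

p* = 119, q* = 281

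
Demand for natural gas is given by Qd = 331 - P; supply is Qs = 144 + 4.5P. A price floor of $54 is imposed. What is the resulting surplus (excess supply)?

Equilibrium price would be P* = 34, so the floor at 54 binds.
At P = 54: Qd = 277, Qs = 387.
Surplus = 387 − 277 = 110.

Surplus = 110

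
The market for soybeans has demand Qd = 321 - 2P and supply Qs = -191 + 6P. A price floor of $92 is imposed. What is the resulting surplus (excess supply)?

Surplus = 224

Equilibrium price would be P* = 64, so the floor at 92 binds.
At P = 92: Qd = 137, Qs = 361.
Surplus = 361 − 137 = 224.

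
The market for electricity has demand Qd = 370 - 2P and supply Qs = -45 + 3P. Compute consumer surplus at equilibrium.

Equilibrium: 370 - 2P = -45 + 3P gives P* = 83, Q* = 204.
Demand choke price (Qd = 0): P = 185.
CS = ½(185 − 83)(204) = 10404.

Consumer surplus = 10404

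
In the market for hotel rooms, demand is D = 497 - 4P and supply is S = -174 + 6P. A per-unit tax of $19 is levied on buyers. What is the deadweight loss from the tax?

Pre-tax equilibrium: P* = 67.1, Q* = 228.6.
Tax on buyers shifts demand to D = 497 − 4(P + 19) = 421 - 4P.
421 - 4P = -174 + 6P gives seller price Ps = 59.5; buyers pay Pb = 59.5 + 19 = 78.5.
New quantity: Q = 497 − 4(78.5) = 183.
DWL = ½ × 19 × (228.6 − 183) = 433.2.

Deadweight loss = 433.2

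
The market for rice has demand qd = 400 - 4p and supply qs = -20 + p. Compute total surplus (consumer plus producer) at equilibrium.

Total surplus = 2560

Equilibrium: 400 - 4p = -20 + p gives p* = 84, q* = 64.
Demand choke price: p = 100; supply starts at p = 20.
CS = ½(100 − 84)(64) = 512; PS = ½(84 − 20)(64) = 2048.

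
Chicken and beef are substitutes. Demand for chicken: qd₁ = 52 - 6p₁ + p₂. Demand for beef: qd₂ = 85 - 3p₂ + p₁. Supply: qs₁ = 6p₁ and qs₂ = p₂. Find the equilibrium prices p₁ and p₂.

p₁ = 293/47, p₂ = 1072/47

Market 1: 52 - 6p₁ + p₂ = 6p₁ → 12p₁ - p₂ = 52.
Market 2: 4p₂ - p₁ = 85.
Eliminating p₂: 4×(1) + 1×(2) gives 47p₁ = 293, so p₁ = 293/47.
Back-substitute into (2): p₂ = (85 + 1×293/47) / 4 = 1072/47.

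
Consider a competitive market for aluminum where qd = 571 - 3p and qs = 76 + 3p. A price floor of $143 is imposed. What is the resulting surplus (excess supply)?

Surplus = 363

Equilibrium price would be p* = 82.5, so the floor at 143 binds.
At p = 143: qd = 142, qs = 505.
Surplus = 505 − 142 = 363.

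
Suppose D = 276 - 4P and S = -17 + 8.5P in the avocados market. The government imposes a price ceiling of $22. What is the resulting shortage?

Shortage = 18

Equilibrium price would be P* = 23.44, so the ceiling at 22 binds.
At P = 22: D = 276 − 4(22) = 188, S = -17 + 8.5(22) = 170.
Shortage = 188 − 170 = 18.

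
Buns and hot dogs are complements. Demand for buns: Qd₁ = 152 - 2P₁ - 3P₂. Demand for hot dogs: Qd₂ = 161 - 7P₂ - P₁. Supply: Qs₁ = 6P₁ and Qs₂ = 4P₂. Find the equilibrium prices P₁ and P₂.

P₁ = 1189/85, P₂ = 1136/85

Market 1: 152 - 2P₁ - 3P₂ = 6P₁ → 8P₁ + 3P₂ = 152.
Market 2: 11P₂ + P₁ = 161.
Eliminating P₂: 11×(1) − 3×(2) gives 85P₁ = 1189, so P₁ = 1189/85.
Back-substitute into (2): P₂ = (161 − 1×1189/85) / 11 = 1136/85.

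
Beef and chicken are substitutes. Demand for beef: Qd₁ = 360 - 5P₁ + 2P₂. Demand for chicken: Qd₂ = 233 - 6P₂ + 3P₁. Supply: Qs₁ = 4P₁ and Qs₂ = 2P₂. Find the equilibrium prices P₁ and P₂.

Market 1: 360 - 5P₁ + 2P₂ = 4P₁ → 9P₁ - 2P₂ = 360.
Market 2: 8P₂ - 3P₁ = 233.
Eliminating P₂: 8×(1) + 2×(2) gives 66P₁ = 3346, so P₁ = 1673/33.
Back-substitute into (2): P₂ = (233 + 3×1673/33) / 8 = 1059/22.

P₁ = 1673/33, P₂ = 1059/22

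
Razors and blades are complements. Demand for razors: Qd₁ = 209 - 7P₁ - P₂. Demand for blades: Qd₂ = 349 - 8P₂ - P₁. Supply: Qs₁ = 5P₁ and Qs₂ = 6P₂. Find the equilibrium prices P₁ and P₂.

Market 1: 209 - 7P₁ - P₂ = 5P₁ → 12P₁ + P₂ = 209.
Market 2: 14P₂ + P₁ = 349.
Eliminating P₂: 14×(1) − 1×(2) gives 167P₁ = 2577, so P₁ = 2577/167.
Back-substitute into (2): P₂ = (349 − 1×2577/167) / 14 = 3979/167.

P₁ = 2577/167, P₂ = 3979/167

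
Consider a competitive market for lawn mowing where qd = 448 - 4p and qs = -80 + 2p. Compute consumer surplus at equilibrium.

Consumer surplus = 1152

Equilibrium: 448 - 4p = -80 + 2p gives p* = 88, q* = 96.
Demand choke price (qd = 0): p = 112.
CS = ½(112 − 88)(96) = 1152.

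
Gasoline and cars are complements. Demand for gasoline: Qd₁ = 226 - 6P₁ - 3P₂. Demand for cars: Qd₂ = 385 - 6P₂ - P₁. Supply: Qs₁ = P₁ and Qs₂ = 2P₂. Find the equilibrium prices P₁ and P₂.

P₁ = 653/53, P₂ = 2469/53

Market 1: 226 - 6P₁ - 3P₂ = P₁ → 7P₁ + 3P₂ = 226.
Market 2: 8P₂ + P₁ = 385.
Eliminating P₂: 8×(1) − 3×(2) gives 53P₁ = 653, so P₁ = 653/53.
Back-substitute into (2): P₂ = (385 − 1×653/53) / 8 = 2469/53.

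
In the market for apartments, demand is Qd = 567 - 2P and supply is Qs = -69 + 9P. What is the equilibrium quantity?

Set Qd = Qs: 567 - 2P = -69 + 9P.
636 = 11P, so P* = 636/11.
Q* = 567 − 2(636/11) = 4965/11.

Q* = 4965/11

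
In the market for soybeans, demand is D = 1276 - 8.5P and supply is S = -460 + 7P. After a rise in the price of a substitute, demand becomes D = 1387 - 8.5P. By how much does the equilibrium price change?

ΔP = 222/31

Original equilibrium: P* = 112, Q* = 324.
New equilibrium: 1387 - 8.5P = -460 + 7P, so 1847 = 15.5P and P' = 3694/31; Q' = 1387 − 8.5(3694/31) = 11598/31.
Change in price: 3694/31 − 112 = 222/31.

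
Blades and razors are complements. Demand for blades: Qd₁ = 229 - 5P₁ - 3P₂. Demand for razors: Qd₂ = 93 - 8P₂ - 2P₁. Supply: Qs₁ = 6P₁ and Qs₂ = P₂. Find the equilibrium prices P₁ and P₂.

P₁ = 594/31, P₂ = 565/93

Market 1: 229 - 5P₁ - 3P₂ = 6P₁ → 11P₁ + 3P₂ = 229.
Market 2: 9P₂ + 2P₁ = 93.
Eliminating P₂: 9×(1) − 3×(2) gives 93P₁ = 1782, so P₁ = 594/31.
Back-substitute into (2): P₂ = (93 − 2×594/31) / 9 = 565/93.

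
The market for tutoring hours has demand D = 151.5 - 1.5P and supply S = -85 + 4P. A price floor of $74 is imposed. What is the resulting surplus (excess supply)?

Equilibrium price would be P* = 43, so the floor at 74 binds.
At P = 74: D = 40.5, S = 211.
Surplus = 211 − 40.5 = 170.5.

Surplus = 170.5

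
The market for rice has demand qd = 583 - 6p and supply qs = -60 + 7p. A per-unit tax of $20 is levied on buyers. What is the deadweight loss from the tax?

Pre-tax equilibrium: p* = 643/13, q* = 3721/13.
Tax on buyers shifts demand to qd = 583 − 6(p + 20) = 463 - 6p.
463 - 6p = -60 + 7p gives seller price ps = 523/13; buyers pay pb = 523/13 + 20 = 783/13.
New quantity: q = 583 − 6(783/13) = 2881/13.
DWL = ½ × 20 × (3721/13 − 2881/13) = 8400/13.

Deadweight loss = 8400/13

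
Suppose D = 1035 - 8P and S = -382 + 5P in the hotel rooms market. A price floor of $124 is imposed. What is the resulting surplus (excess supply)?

Equilibrium price would be P* = 109, so the floor at 124 binds.
At P = 124: D = 43, S = 238.
Surplus = 238 − 43 = 195.

Surplus = 195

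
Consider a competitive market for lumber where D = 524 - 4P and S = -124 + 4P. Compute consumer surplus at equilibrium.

Equilibrium: 524 - 4P = -124 + 4P gives P* = 81, Q* = 200.
Demand choke price (D = 0): P = 131.
CS = ½(131 − 81)(200) = 5000.

Consumer surplus = 5000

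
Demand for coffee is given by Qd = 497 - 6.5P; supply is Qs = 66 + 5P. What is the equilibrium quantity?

Set Qd = Qs: 497 - 6.5P = 66 + 5P.
431 = 11.5P, so P* = 862/23.
Q* = 497 − 6.5(862/23) = 5828/23.

Q* = 5828/23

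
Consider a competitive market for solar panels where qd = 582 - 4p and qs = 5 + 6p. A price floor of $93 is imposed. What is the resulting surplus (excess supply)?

Surplus = 353

Equilibrium price would be p* = 57.7, so the floor at 93 binds.
At p = 93: qd = 210, qs = 563.
Surplus = 563 − 210 = 353.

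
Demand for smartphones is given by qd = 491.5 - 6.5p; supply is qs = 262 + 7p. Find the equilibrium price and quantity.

Set qd = qs: 491.5 - 6.5p = 262 + 7p.
229.5 = 13.5p, so p* = 17.
q* = 491.5 − 6.5(17) = 381.

p* = 17, q* = 381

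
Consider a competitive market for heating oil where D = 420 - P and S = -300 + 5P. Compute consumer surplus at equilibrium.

Equilibrium: 420 - P = -300 + 5P gives P* = 120, Q* = 300.
Demand choke price (D = 0): P = 420.
CS = ½(420 − 120)(300) = 45000.

Consumer surplus = 45000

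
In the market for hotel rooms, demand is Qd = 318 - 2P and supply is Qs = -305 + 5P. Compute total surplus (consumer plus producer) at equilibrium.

Equilibrium: 318 - 2P = -305 + 5P gives P* = 89, Q* = 140.
Demand choke price: P = 159; supply starts at P = 61.
CS = ½(159 − 89)(140) = 4900; PS = ½(89 − 61)(140) = 1960.

Total surplus = 6860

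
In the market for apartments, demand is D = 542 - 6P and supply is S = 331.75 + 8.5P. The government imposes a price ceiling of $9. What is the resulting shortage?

Equilibrium price would be P* = 14.5, so the ceiling at 9 binds.
At P = 9: D = 542 − 6(9) = 488, S = 331.75 + 8.5(9) = 408.25.
Shortage = 488 − 408.25 = 79.75.

Shortage = 79.75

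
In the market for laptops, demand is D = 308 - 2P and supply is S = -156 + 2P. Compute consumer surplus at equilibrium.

Equilibrium: 308 - 2P = -156 + 2P gives P* = 116, Q* = 76.
Demand choke price (D = 0): P = 154.
CS = ½(154 − 116)(76) = 1444.

Consumer surplus = 1444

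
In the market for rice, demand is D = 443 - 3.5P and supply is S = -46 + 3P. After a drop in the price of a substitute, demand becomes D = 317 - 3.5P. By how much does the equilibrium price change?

Original equilibrium: P* = 978/13, Q* = 2336/13.
New equilibrium: 317 - 3.5P = -46 + 3P, so 363 = 6.5P and P' = 726/13; Q' = 317 − 3.5(726/13) = 1580/13.
Change in price: 726/13 − 978/13 = -252/13.

ΔP = -252/13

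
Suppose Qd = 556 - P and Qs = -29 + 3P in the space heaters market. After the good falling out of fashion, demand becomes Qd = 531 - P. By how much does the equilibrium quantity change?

Original equilibrium: P* = 146.25, Q* = 409.75.
New equilibrium: 531 - P = -29 + 3P, so 560 = 4P and P' = 140; Q' = 531 − 1(140) = 391.
Change in quantity: 391 − 409.75 = -18.75.

ΔQ = -18.75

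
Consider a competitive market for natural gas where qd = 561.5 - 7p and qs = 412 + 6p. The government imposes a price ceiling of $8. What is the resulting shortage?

Shortage = 45.5

Equilibrium price would be p* = 11.5, so the ceiling at 8 binds.
At p = 8: qd = 561.5 − 7(8) = 505.5, qs = 412 + 6(8) = 460.
Shortage = 505.5 − 460 = 45.5.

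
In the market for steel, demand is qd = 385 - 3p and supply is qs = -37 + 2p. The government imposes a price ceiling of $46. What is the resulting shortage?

Shortage = 192

Equilibrium price would be p* = 84.4, so the ceiling at 46 binds.
At p = 46: qd = 385 − 3(46) = 247, qs = -37 + 2(46) = 55.
Shortage = 247 − 55 = 192.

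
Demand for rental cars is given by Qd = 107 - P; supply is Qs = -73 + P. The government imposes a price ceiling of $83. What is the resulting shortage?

Equilibrium price would be P* = 90, so the ceiling at 83 binds.
At P = 83: Qd = 107 − 1(83) = 24, Qs = -73 + 1(83) = 10.
Shortage = 24 − 10 = 14.

Shortage = 14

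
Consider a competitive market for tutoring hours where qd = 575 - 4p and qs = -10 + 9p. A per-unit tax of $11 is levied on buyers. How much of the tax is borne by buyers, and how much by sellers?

Buyers bear 99/13, sellers bear 44/13

Pre-tax equilibrium: p* = 45, q* = 395.
Tax on buyers shifts demand to qd = 575 − 4(p + 11) = 531 - 4p.
531 - 4p = -10 + 9p gives seller price ps = 541/13; buyers pay pb = 541/13 + 11 = 684/13.
New quantity: q = 575 − 4(684/13) = 4739/13.
Buyer burden = 684/13 − 45 = 99/13; seller burden = 45 − 541/13 = 44/13.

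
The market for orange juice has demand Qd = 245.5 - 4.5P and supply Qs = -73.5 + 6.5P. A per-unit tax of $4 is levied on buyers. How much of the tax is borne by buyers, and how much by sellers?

Buyers bear 26/11, sellers bear 18/11

Pre-tax equilibrium: P* = 29, Q* = 115.
Tax on buyers shifts demand to Qd = 245.5 − 4.5(P + 4) = 227.5 - 4.5P.
227.5 - 4.5P = -73.5 + 6.5P gives seller price Ps = 301/11; buyers pay Pb = 301/11 + 4 = 345/11.
New quantity: Q = 245.5 − 4.5(345/11) = 1148/11.
Buyer burden = 345/11 − 29 = 26/11; seller burden = 29 − 301/11 = 18/11.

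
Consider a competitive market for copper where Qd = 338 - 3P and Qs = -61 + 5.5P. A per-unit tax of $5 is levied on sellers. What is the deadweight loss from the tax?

Deadweight loss = 825/34

Pre-tax equilibrium: P* = 798/17, Q* = 3352/17.
Tax on sellers shifts supply to Qs = -61 + 5.5(P − 5) = -88.5 + 5.5P.
338 - 3P = -88.5 + 5.5P gives buyer price Pb = 853/17; sellers receive Ps = 853/17 − 5 = 768/17.
New quantity: Q = 338 − 3(853/17) = 3187/17.
DWL = ½ × 5 × (3352/17 − 3187/17) = 825/34.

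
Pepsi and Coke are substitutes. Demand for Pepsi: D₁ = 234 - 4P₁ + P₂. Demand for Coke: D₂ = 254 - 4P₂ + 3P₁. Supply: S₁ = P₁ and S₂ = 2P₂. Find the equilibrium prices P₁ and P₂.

Market 1: 234 - 4P₁ + P₂ = P₁ → 5P₁ - P₂ = 234.
Market 2: 6P₂ - 3P₁ = 254.
Eliminating P₂: 6×(1) + 1×(2) gives 27P₁ = 1658, so P₁ = 1658/27.
Back-substitute into (2): P₂ = (254 + 3×1658/27) / 6 = 1972/27.

P₁ = 1658/27, P₂ = 1972/27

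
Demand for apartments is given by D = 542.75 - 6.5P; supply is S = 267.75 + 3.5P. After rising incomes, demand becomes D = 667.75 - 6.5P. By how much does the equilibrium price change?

Original equilibrium: P* = 27.5, Q* = 364.
New equilibrium: 667.75 - 6.5P = 267.75 + 3.5P, so 400 = 10P and P' = 40; Q' = 667.75 − 6.5(40) = 407.75.
Change in price: 40 − 27.5 = 12.5.

ΔP = 12.5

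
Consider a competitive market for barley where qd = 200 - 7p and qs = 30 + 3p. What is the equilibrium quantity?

q* = 81

Set qd = qs: 200 - 7p = 30 + 3p.
170 = 10p, so p* = 17.
q* = 200 − 7(17) = 81.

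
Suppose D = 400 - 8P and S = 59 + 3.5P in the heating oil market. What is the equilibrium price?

P* = 682/23

Set D = S: 400 - 8P = 59 + 3.5P.
341 = 11.5P, so P* = 682/23.
Q* = 400 − 8(682/23) = 3744/23.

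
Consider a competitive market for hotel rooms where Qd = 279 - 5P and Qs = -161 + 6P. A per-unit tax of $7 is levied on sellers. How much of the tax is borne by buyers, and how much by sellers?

Pre-tax equilibrium: P* = 40, Q* = 79.
Tax on sellers shifts supply to Qs = -161 + 6(P − 7) = -203 + 6P.
279 - 5P = -203 + 6P gives buyer price Pb = 482/11; sellers receive Ps = 482/11 − 7 = 405/11.
New quantity: Q = 279 − 5(482/11) = 659/11.
Buyer burden = 482/11 − 40 = 42/11; seller burden = 40 − 405/11 = 35/11.

Buyers bear 42/11, sellers bear 35/11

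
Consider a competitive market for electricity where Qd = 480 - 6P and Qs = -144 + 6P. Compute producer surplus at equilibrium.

Equilibrium: 480 - 6P = -144 + 6P gives P* = 52, Q* = 168.
Supply starts at P = 24 (where Qs = 0).
PS = ½(52 − 24)(168) = 2352.

Producer surplus = 2352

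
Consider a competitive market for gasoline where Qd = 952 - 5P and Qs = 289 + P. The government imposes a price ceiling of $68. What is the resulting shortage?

Equilibrium price would be P* = 110.5, so the ceiling at 68 binds.
At P = 68: Qd = 952 − 5(68) = 612, Qs = 289 + 1(68) = 357.
Shortage = 612 − 357 = 255.

Shortage = 255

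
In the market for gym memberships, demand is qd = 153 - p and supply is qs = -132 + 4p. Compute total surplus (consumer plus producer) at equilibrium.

Equilibrium: 153 - p = -132 + 4p gives p* = 57, q* = 96.
Demand choke price: p = 153; supply starts at p = 33.
CS = ½(153 − 57)(96) = 4608; PS = ½(57 − 33)(96) = 1152.

Total surplus = 5760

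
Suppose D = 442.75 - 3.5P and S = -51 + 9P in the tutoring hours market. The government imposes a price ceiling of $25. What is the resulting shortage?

Equilibrium price would be P* = 39.5, so the ceiling at 25 binds.
At P = 25: D = 442.75 − 3.5(25) = 355.25, S = -51 + 9(25) = 174.
Shortage = 355.25 − 174 = 181.25.

Shortage = 181.25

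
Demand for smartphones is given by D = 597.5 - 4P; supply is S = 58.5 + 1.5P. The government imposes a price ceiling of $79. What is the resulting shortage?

Shortage = 104.5

Equilibrium price would be P* = 98, so the ceiling at 79 binds.
At P = 79: D = 597.5 − 4(79) = 281.5, S = 58.5 + 1.5(79) = 177.
Shortage = 281.5 − 177 = 104.5.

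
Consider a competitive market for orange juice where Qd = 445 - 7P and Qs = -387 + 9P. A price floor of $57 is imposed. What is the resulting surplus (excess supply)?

Equilibrium price would be P* = 52, so the floor at 57 binds.
At P = 57: Qd = 46, Qs = 126.
Surplus = 126 − 46 = 80.

Surplus = 80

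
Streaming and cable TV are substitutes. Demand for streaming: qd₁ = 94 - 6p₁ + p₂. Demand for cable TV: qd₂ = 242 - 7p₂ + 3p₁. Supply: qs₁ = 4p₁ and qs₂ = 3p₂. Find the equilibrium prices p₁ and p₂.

p₁ = 1182/97, p₂ = 2702/97

Market 1: 94 - 6p₁ + p₂ = 4p₁ → 10p₁ - p₂ = 94.
Market 2: 10p₂ - 3p₁ = 242.
Eliminating p₂: 10×(1) + 1×(2) gives 97p₁ = 1182, so p₁ = 1182/97.
Back-substitute into (2): p₂ = (242 + 3×1182/97) / 10 = 2702/97.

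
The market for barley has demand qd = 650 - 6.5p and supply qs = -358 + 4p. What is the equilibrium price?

p* = 96

Set qd = qs: 650 - 6.5p = -358 + 4p.
1008 = 10.5p, so p* = 96.
q* = 650 − 6.5(96) = 26.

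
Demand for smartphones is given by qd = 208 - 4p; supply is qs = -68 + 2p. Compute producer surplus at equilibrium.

Equilibrium: 208 - 4p = -68 + 2p gives p* = 46, q* = 24.
Supply starts at p = 34 (where qs = 0).
PS = ½(46 − 34)(24) = 144.

Producer surplus = 144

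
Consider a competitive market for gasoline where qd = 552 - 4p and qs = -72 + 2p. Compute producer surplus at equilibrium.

Equilibrium: 552 - 4p = -72 + 2p gives p* = 104, q* = 136.
Supply starts at p = 36 (where qs = 0).
PS = ½(104 − 36)(136) = 4624.

Producer surplus = 4624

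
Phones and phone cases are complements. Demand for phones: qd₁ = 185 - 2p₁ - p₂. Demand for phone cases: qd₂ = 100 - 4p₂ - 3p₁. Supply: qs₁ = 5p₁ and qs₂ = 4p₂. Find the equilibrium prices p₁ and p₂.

p₁ = 1380/53, p₂ = 145/53

Market 1: 185 - 2p₁ - p₂ = 5p₁ → 7p₁ + p₂ = 185.
Market 2: 8p₂ + 3p₁ = 100.
Eliminating p₂: 8×(1) − 1×(2) gives 53p₁ = 1380, so p₁ = 1380/53.
Back-substitute into (2): p₂ = (100 − 3×1380/53) / 8 = 145/53.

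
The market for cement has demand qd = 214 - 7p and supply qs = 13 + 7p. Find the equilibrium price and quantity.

p* = 201/14, q* = 113.5

Set qd = qs: 214 - 7p = 13 + 7p.
201 = 14p, so p* = 201/14.
q* = 214 − 7(201/14) = 113.5.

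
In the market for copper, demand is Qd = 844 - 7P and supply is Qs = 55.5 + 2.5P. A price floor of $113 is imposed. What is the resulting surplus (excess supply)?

Equilibrium price would be P* = 83, so the floor at 113 binds.
At P = 113: Qd = 53, Qs = 338.
Surplus = 338 − 53 = 285.

Surplus = 285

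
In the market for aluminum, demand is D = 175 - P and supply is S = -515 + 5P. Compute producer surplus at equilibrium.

Equilibrium: 175 - P = -515 + 5P gives P* = 115, Q* = 60.
Supply starts at P = 103 (where S = 0).
PS = ½(115 − 103)(60) = 360.

Producer surplus = 360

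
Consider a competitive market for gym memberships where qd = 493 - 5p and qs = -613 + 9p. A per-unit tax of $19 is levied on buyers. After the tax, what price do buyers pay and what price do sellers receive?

Buyers pay 1277/14, sellers receive 1011/14

Pre-tax equilibrium: p* = 79, q* = 98.
Tax on buyers shifts demand to qd = 493 − 5(p + 19) = 398 - 5p.
398 - 5p = -613 + 9p gives seller price ps = 1011/14; buyers pay pb = 1011/14 + 19 = 1277/14.
New quantity: q = 493 − 5(1277/14) = 517/14.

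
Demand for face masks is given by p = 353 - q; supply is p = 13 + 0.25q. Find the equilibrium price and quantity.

Set the two price expressions equal: 353 - q = 13 + 0.25q.
340 = 1.25q, so q* = 272.
p* = 353 − (1)(272) = 81.

p* = 81, q* = 272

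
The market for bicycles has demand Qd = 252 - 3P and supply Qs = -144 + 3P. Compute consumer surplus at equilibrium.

Consumer surplus = 486

Equilibrium: 252 - 3P = -144 + 3P gives P* = 66, Q* = 54.
Demand choke price (Qd = 0): P = 84.
CS = ½(84 − 66)(54) = 486.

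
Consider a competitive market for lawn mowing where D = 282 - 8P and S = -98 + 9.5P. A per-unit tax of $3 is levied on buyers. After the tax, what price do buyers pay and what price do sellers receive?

Pre-tax equilibrium: P* = 152/7, Q* = 758/7.
Tax on buyers shifts demand to D = 282 − 8(P + 3) = 258 - 8P.
258 - 8P = -98 + 9.5P gives seller price Ps = 712/35; buyers pay Pb = 712/35 + 3 = 817/35.
New quantity: Q = 282 − 8(817/35) = 3334/35.

Buyers pay 817/35, sellers receive 712/35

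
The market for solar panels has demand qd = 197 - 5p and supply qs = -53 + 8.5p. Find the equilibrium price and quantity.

p* = 500/27, q* = 2819/27

Set qd = qs: 197 - 5p = -53 + 8.5p.
250 = 13.5p, so p* = 500/27.
q* = 197 − 5(500/27) = 2819/27.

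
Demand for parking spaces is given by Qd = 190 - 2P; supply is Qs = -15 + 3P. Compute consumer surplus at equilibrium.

Equilibrium: 190 - 2P = -15 + 3P gives P* = 41, Q* = 108.
Demand choke price (Qd = 0): P = 95.
CS = ½(95 − 41)(108) = 2916.

Consumer surplus = 2916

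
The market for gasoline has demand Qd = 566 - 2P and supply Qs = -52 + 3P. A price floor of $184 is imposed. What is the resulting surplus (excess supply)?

Surplus = 302

Equilibrium price would be P* = 123.6, so the floor at 184 binds.
At P = 184: Qd = 198, Qs = 500.
Surplus = 500 − 198 = 302.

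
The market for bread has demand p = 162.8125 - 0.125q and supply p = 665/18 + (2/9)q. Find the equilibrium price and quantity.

p* = 117.5, q* = 362.5

Set the two price expressions equal: 162.8125 - 0.125q = 665/18 + (2/9)q.
18125/144 = (25/72)q, so q* = 362.5.
p* = 162.8125 − (0.125)(362.5) = 117.5.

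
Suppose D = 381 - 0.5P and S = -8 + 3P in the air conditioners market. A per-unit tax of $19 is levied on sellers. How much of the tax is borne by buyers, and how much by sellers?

Buyers bear 114/7, sellers bear 19/7

Pre-tax equilibrium: P* = 778/7, Q* = 2278/7.
Tax on sellers shifts supply to S = -8 + 3(P − 19) = -65 + 3P.
381 - 0.5P = -65 + 3P gives buyer price Pb = 892/7; sellers receive Ps = 892/7 − 19 = 759/7.
New quantity: Q = 381 − 0.5(892/7) = 2221/7.
Buyer burden = 892/7 − 778/7 = 114/7; seller burden = 778/7 − 759/7 = 19/7.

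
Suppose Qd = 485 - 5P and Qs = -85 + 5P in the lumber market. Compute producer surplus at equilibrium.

Producer surplus = 4000

Equilibrium: 485 - 5P = -85 + 5P gives P* = 57, Q* = 200.
Supply starts at P = 17 (where Qs = 0).
PS = ½(57 − 17)(200) = 4000.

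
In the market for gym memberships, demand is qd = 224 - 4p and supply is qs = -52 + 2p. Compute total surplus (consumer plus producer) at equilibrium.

Total surplus = 600

Equilibrium: 224 - 4p = -52 + 2p gives p* = 46, q* = 40.
Demand choke price: p = 56; supply starts at p = 26.
CS = ½(56 − 46)(40) = 200; PS = ½(46 − 26)(40) = 400.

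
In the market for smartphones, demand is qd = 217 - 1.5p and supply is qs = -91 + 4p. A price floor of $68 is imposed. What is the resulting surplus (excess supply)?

Surplus = 66

Equilibrium price would be p* = 56, so the floor at 68 binds.
At p = 68: qd = 115, qs = 181.
Surplus = 181 − 115 = 66.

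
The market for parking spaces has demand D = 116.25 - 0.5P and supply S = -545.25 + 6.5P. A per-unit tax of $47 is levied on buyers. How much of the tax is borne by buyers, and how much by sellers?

Pre-tax equilibrium: P* = 94.5, Q* = 69.
Tax on buyers shifts demand to D = 116.25 − 0.5(P + 47) = 92.75 - 0.5P.
92.75 - 0.5P = -545.25 + 6.5P gives seller price Ps = 638/7; buyers pay Pb = 638/7 + 47 = 967/7.
New quantity: Q = 116.25 − 0.5(967/7) = 1321/28.
Buyer burden = 967/7 − 94.5 = 611/14; seller burden = 94.5 − 638/7 = 47/14.

Buyers bear 611/14, sellers bear 47/14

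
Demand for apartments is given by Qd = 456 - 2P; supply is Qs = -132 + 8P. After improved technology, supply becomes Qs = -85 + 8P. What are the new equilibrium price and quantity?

Original equilibrium: P* = 58.8, Q* = 338.4.
New equilibrium: 456 - 2P = -85 + 8P, so 541 = 10P and P' = 54.1; Q' = 456 − 2(54.1) = 347.8.

P' = 54.1, Q' = 347.8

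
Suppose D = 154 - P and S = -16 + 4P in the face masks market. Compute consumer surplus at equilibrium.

Consumer surplus = 7200

Equilibrium: 154 - P = -16 + 4P gives P* = 34, Q* = 120.
Demand choke price (D = 0): P = 154.
CS = ½(154 − 34)(120) = 7200.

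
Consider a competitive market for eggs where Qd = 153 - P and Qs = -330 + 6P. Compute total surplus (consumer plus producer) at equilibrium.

Equilibrium: 153 - P = -330 + 6P gives P* = 69, Q* = 84.
Demand choke price: P = 153; supply starts at P = 55.
CS = ½(153 − 69)(84) = 3528; PS = ½(69 − 55)(84) = 588.

Total surplus = 4116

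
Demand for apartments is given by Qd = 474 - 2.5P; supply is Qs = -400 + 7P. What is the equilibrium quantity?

Q* = 244

Set Qd = Qs: 474 - 2.5P = -400 + 7P.
874 = 9.5P, so P* = 92.
Q* = 474 − 2.5(92) = 244.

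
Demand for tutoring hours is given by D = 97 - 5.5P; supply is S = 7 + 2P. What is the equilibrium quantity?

Set D = S: 97 - 5.5P = 7 + 2P.
90 = 7.5P, so P* = 12.
Q* = 97 − 5.5(12) = 31.

Q* = 31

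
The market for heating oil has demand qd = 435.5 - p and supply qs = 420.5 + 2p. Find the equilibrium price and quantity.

p* = 5, q* = 430.5

Set qd = qs: 435.5 - p = 420.5 + 2p.
15 = 3p, so p* = 5.
q* = 435.5 − 1(5) = 430.5.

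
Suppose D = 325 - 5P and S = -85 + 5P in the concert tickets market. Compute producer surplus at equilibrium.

Equilibrium: 325 - 5P = -85 + 5P gives P* = 41, Q* = 120.
Supply starts at P = 17 (where S = 0).
PS = ½(41 − 17)(120) = 1440.

Producer surplus = 1440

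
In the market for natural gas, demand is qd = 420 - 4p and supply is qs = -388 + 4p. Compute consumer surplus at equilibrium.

Consumer surplus = 32

Equilibrium: 420 - 4p = -388 + 4p gives p* = 101, q* = 16.
Demand choke price (qd = 0): p = 105.
CS = ½(105 − 101)(16) = 32.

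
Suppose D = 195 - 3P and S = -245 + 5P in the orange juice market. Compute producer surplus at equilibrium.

Equilibrium: 195 - 3P = -245 + 5P gives P* = 55, Q* = 30.
Supply starts at P = 49 (where S = 0).
PS = ½(55 − 49)(30) = 90.

Producer surplus = 90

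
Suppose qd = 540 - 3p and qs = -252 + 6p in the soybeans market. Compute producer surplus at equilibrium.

Producer surplus = 6348

Equilibrium: 540 - 3p = -252 + 6p gives p* = 88, q* = 276.
Supply starts at p = 42 (where qs = 0).
PS = ½(88 − 42)(276) = 6348.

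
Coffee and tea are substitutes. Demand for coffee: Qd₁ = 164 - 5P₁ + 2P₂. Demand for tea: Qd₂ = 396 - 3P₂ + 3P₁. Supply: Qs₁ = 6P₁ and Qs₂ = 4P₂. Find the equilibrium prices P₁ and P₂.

Market 1: 164 - 5P₁ + 2P₂ = 6P₁ → 11P₁ - 2P₂ = 164.
Market 2: 7P₂ - 3P₁ = 396.
Eliminating P₂: 7×(1) + 2×(2) gives 71P₁ = 1940, so P₁ = 1940/71.
Back-substitute into (2): P₂ = (396 + 3×1940/71) / 7 = 4848/71.

P₁ = 1940/71, P₂ = 4848/71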